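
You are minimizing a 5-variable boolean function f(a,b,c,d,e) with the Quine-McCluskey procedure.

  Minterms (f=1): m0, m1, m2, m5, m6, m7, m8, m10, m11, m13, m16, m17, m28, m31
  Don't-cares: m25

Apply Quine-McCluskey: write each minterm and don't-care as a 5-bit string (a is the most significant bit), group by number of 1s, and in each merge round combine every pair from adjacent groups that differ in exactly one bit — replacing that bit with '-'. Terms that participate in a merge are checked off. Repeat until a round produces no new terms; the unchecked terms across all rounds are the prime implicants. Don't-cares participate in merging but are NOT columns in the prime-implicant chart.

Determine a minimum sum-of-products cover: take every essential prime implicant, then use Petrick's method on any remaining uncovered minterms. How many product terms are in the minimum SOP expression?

7

size-2^0 implicants → 00000(✓)  00001(✓)  00010(✓)  00101(✓)  00110(✓)  00111(✓)  01000(✓)  01010(✓)  01011(✓)  01101(✓)  10000(✓)  10001(✓)  11001(✓)  11100  11111
size-2^1 implicants → -0000(✓)  -0001(✓)  0-000(✓)  0-010(✓)  0-101  00-01  00-10  000-0(✓)  0000-(✓)  001-1  0011-  010-0(✓)  0101-  1-001  1000-(✓)
size-2^2 implicants → -000-  0-0-0
Unchecked terms (primes): -000-, 0-0-0, 0-101, 00-01, 00-10, 001-1, 0011-, 0101-, 1-001, 11100, 11111
Minterm coverage:
  m0 ⊆ -000-,0-0-0
  m1 ⊆ -000-,00-01
  m2 ⊆ 0-0-0,00-10
  m5 ⊆ 0-101,00-01,001-1
  m6 ⊆ 00-10,0011-
  m7 ⊆ 001-1,0011-
  m8 ⊆ 0-0-0 [E]
  m10 ⊆ 0-0-0,0101-
  m11 ⊆ 0101- [E]
  m13 ⊆ 0-101 [E]
  m16 ⊆ -000- [E]
  m17 ⊆ -000-,1-001
  m28 ⊆ 11100 [E]
  m31 ⊆ 11111 [E]
E = {-000-, 0-0-0, 0-101, 0101-, 11100, 11111}
Petrick residual → 0011-
Cover = b'c'd' + a'c'e' + a'cd'e + a'b'cd + a'bc'd + abcd'e' + abcde  |cover|=7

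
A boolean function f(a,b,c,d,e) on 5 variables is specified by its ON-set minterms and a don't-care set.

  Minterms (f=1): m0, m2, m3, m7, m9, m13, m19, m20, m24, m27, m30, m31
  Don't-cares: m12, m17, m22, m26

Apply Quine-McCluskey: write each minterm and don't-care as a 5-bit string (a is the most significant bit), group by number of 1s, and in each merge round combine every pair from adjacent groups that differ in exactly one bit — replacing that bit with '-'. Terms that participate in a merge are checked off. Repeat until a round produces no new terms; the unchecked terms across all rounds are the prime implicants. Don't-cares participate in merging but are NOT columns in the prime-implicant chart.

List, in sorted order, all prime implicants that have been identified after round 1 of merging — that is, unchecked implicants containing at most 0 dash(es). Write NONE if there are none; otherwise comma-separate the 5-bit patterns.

NONE

size-2^0 implicants → 00000(✓)  00010(✓)  00011(✓)  00111(✓)  01001(✓)  01100(✓)  01101(✓)  10001(✓)  10011(✓)  10100(✓)  10110(✓)  11000(✓)  11010(✓)  11011(✓)  11110(✓)  11111(✓)
size-2^1 implicants → -0011  00-11  000-0  0001-  01-01  0110-  1-011  1-110  100-1  101-0  11-10(✓)  11-11(✓)  110-0  1101-(✓)  1111-(✓)
size-2^2 implicants → 11-1-
Unchecked terms (primes): -0011, 00-11, 000-0, 0001-, 01-01, 0110-, 1-011, 1-110, 100-1, 101-0, 11-1-, 110-0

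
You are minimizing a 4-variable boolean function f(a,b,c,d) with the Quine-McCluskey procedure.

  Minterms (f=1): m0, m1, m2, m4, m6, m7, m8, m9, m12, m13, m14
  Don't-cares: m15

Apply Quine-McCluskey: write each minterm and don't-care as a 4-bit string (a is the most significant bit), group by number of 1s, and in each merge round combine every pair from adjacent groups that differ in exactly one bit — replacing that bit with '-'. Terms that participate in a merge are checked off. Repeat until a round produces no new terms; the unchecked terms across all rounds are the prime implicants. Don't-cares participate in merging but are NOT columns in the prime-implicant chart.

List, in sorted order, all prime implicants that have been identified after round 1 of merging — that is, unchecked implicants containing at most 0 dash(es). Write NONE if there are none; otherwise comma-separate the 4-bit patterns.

size-2^0 implicants → 0000(✓)  0001(✓)  0010(✓)  0100(✓)  0110(✓)  0111(✓)  1000(✓)  1001(✓)  1100(✓)  1101(✓)  1110(✓)  1111(✓)
size-2^1 implicants → -000(✓)  -001(✓)  -100(✓)  -110(✓)  -111(✓)  0-00(✓)  0-10(✓)  00-0(✓)  000-(✓)  01-0(✓)  011-(✓)  1-00(✓)  1-01(✓)  100-(✓)  11-0(✓)  11-1(✓)  110-(✓)  111-(✓)
size-2^2 implicants → --00  -00-  -1-0  -11-  0--0  1-0-  11--
Unchecked terms (primes): --00, -00-, -1-0, -11-, 0--0, 1-0-, 11--

NONE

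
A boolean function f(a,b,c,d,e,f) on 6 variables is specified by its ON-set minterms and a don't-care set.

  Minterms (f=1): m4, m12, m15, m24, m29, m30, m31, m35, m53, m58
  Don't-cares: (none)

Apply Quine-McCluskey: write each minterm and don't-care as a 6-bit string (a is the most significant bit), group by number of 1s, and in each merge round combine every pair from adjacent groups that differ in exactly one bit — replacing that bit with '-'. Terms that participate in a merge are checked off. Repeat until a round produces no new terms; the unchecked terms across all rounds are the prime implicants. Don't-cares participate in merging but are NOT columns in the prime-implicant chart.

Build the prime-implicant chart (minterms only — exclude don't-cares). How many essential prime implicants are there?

size-2^0 implicants → 000100(✓)  001100(✓)  001111(✓)  011000  011101(✓)  011110(✓)  011111(✓)  100011  110101  111010
size-2^1 implicants → 0-1111  00-100  0111-1  01111-
Unchecked terms (primes): 0-1111, 00-100, 011000, 0111-1, 01111-, 100011, 110101, 111010
Minterm coverage:
  m4 ⊆ 00-100 [E]
  m12 ⊆ 00-100 [E]
  m15 ⊆ 0-1111 [E]
  m24 ⊆ 011000 [E]
  m29 ⊆ 0111-1 [E]
  m30 ⊆ 01111- [E]
  m31 ⊆ 0-1111,0111-1,01111-
  m35 ⊆ 100011 [E]
  m53 ⊆ 110101 [E]
  m58 ⊆ 111010 [E]
E = {0-1111, 00-100, 011000, 0111-1, 01111-, 100011, 110101, 111010}

8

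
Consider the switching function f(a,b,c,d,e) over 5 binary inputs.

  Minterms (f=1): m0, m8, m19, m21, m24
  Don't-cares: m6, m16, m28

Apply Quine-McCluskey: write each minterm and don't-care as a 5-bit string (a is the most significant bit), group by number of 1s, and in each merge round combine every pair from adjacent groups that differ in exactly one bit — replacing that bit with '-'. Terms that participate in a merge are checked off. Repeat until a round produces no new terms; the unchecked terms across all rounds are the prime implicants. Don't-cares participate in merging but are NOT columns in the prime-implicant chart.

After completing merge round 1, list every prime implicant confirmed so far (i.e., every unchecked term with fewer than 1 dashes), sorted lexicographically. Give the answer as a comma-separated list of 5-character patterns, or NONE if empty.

size-2^0 implicants → 00000(✓)  00110  01000(✓)  10000(✓)  10011  10101  11000(✓)  11100(✓)
size-2^1 implicants → -0000(✓)  -1000(✓)  0-000(✓)  1-000(✓)  11-00
size-2^2 implicants → --000
Unchecked terms (primes): --000, 00110, 10011, 10101, 11-00

00110, 10011, 10101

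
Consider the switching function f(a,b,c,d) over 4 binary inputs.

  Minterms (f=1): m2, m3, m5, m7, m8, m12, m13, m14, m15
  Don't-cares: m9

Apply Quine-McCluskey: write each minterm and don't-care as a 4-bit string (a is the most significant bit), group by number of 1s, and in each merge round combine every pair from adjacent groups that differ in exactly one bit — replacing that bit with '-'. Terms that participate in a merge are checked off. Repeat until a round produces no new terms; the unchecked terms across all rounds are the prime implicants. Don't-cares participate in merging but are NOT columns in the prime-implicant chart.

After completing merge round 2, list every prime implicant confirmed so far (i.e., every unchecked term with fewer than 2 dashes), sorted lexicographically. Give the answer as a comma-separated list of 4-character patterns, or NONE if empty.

0-11, 001-

Round 0: 0010✓ 0011✓ 0101✓ 0111✓ 1000✓ 1001✓ 1100✓ 1101✓ 1110✓ 1111✓
Round 1: -101✓ -111✓ 0-11 001- 01-1✓ 1-00✓ 1-01✓ 100-✓ 11-0✓ 11-1✓ 110-✓ 111-✓
Round 2: -1-1 1-0- 11--
PIs = {-1-1, 0-11, 001-, 1-0-, 11--}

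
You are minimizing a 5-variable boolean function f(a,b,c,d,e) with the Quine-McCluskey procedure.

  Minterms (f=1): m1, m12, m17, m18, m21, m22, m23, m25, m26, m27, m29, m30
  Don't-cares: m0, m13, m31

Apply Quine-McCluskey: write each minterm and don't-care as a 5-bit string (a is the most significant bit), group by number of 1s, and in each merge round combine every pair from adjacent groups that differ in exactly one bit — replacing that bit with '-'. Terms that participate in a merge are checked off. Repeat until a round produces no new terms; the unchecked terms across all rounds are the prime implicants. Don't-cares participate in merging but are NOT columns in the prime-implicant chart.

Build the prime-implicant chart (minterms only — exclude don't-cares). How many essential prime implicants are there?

2

size-2^0 implicants → 00000(✓)  00001(✓)  01100(✓)  01101(✓)  10001(✓)  10010(✓)  10101(✓)  10110(✓)  10111(✓)  11001(✓)  11010(✓)  11011(✓)  11101(✓)  11110(✓)  11111(✓)
size-2^1 implicants → -0001  -1101  0000-  0110-  1-001(✓)  1-010(✓)  1-101(✓)  1-110(✓)  1-111(✓)  10-01(✓)  10-10(✓)  101-1(✓)  1011-(✓)  11-01(✓)  11-10(✓)  11-11(✓)  110-1(✓)  1101-(✓)  111-1(✓)  1111-(✓)
size-2^2 implicants → 1--01  1--10  1-1-1  1-11-  11--1  11-1-
Unchecked terms (primes): -0001, -1101, 0000-, 0110-, 1--01, 1--10, 1-1-1, 1-11-, 11--1, 11-1-
Minterm coverage:
  m1 ⊆ -0001,0000-
  m12 ⊆ 0110- [E]
  m17 ⊆ -0001,1--01
  m18 ⊆ 1--10 [E]
  m21 ⊆ 1--01,1-1-1
  m22 ⊆ 1--10,1-11-
  m23 ⊆ 1-1-1,1-11-
  m25 ⊆ 1--01,11--1
  m26 ⊆ 1--10,11-1-
  m27 ⊆ 11--1,11-1-
  m29 ⊆ -1101,1--01,1-1-1,11--1
  m30 ⊆ 1--10,1-11-,11-1-
E = {0110-, 1--10}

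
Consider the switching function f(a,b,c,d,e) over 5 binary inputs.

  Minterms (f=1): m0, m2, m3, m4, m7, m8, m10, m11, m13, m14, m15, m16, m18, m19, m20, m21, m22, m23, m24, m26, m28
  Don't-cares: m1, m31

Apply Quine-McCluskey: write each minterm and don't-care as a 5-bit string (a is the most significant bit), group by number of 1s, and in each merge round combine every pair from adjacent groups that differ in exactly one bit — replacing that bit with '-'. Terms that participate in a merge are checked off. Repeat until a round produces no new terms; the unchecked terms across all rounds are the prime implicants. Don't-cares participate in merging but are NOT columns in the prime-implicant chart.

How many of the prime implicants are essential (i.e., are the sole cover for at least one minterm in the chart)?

Round 0: 00000✓ 00001✓ 00010✓ 00011✓ 00100✓ 00111✓ 01000✓ 01010✓ 01011✓ 01101✓ 01110✓ 01111✓ 10000✓ 10010✓ 10011✓ 10100✓ 10101✓ 10110✓ 10111✓ 11000✓ 11010✓ 11100✓ 11111✓
Round 1: -0000✓ -0010✓ -0011✓ -0100✓ -0111✓ -1000✓ -1010✓ -1111✓ 0-000✓ 0-010✓ 0-011✓ 0-111✓ 00-00✓ 00-11✓ 000-0✓ 000-1✓ 0000-✓ 0001-✓ 01-10✓ 01-11✓ 010-0✓ 0101-✓ 011-1 0111-✓ 1-000✓ 1-010✓ 1-100✓ 1-111✓ 10-00✓ 10-10✓ 10-11✓ 100-0✓ 1001-✓ 101-0✓ 101-1✓ 1010-✓ 1011-✓ 11-00✓ 110-0✓
Round 2: --000✓ --010✓ --111 -0-00 -0-11 -00-0✓ -001- -10-0✓ 0--11 0-0-0✓ 0-01- 000-- 01-1- 1--00 1-0-0✓ 10--0 10-1- 101--
Round 3: --0-0
PIs = {--0-0, --111, -0-00, -0-11, -001-, 0--11, 0-01-, 000--, 01-1-, 011-1, 1--00, 10--0, 10-1-, 101--}
Coverage chart:
  m0: --0-0,-0-00,000--
  m2: --0-0,-001-,0-01-,000--
  m3: -0-11,-001-,0--11,0-01-,000--
  m4: -0-00 ←essential
  m7: --111,-0-11,0--11
  m8: --0-0 ←essential
  m10: --0-0,0-01-,01-1-
  m11: 0--11,0-01-,01-1-
  m13: 011-1 ←essential
  m14: 01-1- ←essential
  m15: --111,0--11,01-1-,011-1
  m16: --0-0,-0-00,1--00,10--0
  m18: --0-0,-001-,10--0,10-1-
  m19: -0-11,-001-,10-1-
  m20: -0-00,1--00,10--0,101--
  m21: 101-- ←essential
  m22: 10--0,10-1-,101--
  m23: --111,-0-11,10-1-,101--
  m24: --0-0,1--00
  m26: --0-0 ←essential
  m28: 1--00 ←essential
Essential: --0-0, -0-00, 01-1-, 011-1, 1--00, 101--

6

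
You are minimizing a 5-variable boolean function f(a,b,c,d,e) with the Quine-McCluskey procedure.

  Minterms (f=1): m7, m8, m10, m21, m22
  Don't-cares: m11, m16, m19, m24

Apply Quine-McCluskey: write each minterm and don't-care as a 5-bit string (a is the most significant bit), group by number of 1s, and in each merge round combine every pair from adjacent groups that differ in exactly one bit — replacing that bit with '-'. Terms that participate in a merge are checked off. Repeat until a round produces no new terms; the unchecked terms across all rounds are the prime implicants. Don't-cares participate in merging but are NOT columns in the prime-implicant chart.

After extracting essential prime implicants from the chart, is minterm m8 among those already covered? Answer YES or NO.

Round 0: 00111 01000✓ 01010✓ 01011✓ 10000✓ 10011 10101 10110 11000✓
Round 1: -1000 010-0 0101- 1-000
PIs = {-1000, 00111, 010-0, 0101-, 1-000, 10011, 10101, 10110}
Coverage chart:
  m7: 00111 ←essential
  m8: -1000,010-0
  m10: 010-0,0101-
  m21: 10101 ←essential
  m22: 10110 ←essential
Essential: 00111, 10101, 10110

NO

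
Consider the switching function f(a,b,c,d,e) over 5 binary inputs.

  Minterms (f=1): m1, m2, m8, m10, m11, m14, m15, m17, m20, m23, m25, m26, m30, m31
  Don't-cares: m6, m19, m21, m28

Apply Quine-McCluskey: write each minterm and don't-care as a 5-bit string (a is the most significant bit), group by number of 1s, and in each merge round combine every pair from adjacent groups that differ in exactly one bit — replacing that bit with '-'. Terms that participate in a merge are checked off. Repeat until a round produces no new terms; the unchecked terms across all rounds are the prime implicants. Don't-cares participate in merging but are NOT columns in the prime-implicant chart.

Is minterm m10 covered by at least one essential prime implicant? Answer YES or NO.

Round 0: 00001✓ 00010✓ 00110✓ 01000✓ 01010✓ 01011✓ 01110✓ 01111✓ 10001✓ 10011✓ 10100✓ 10101✓ 10111✓ 11001✓ 11010✓ 11100✓ 11110✓ 11111✓
Round 1: -0001 -1010✓ -1110✓ -1111✓ 0-010✓ 0-110✓ 00-10✓ 01-10✓ 01-11✓ 010-0 0101-✓ 0111-✓ 1-001 1-100 1-111 10-01✓ 10-11✓ 100-1✓ 101-1✓ 1010- 11-10✓ 111-0 1111-✓
Round 2: -1-10 -111- 0--10 01-1- 10--1
PIs = {-0001, -1-10, -111-, 0--10, 01-1-, 010-0, 1-001, 1-100, 1-111, 10--1, 1010-, 111-0}
Coverage chart:
  m1: -0001 ←essential
  m2: 0--10 ←essential
  m8: 010-0 ←essential
  m10: -1-10,0--10,01-1-,010-0
  m11: 01-1- ←essential
  m14: -1-10,-111-,0--10,01-1-
  m15: -111-,01-1-
  m17: -0001,1-001,10--1
  m20: 1-100,1010-
  m23: 1-111,10--1
  m25: 1-001 ←essential
  m26: -1-10 ←essential
  m30: -1-10,-111-,111-0
  m31: -111-,1-111
Essential: -0001, -1-10, 0--10, 01-1-, 010-0, 1-001

YES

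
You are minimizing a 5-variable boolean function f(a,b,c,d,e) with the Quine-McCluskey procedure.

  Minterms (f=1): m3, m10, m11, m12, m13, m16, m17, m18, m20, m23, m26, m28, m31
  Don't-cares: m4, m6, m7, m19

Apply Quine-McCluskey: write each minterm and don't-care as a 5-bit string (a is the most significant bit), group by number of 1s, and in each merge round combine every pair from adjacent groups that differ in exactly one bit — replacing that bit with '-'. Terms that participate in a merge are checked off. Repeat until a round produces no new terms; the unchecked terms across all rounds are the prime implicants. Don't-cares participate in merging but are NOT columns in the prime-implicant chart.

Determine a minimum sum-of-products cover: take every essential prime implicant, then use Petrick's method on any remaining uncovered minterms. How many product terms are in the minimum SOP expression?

6

[col 0] 00011*, 00100*, 00110*, 00111*, 01010*, 01011*, 01100*, 01101*, 10000*, 10001*, 10010*, 10011*, 10100*, 10111*, 11010*, 11100*, 11111*
[col 1] -0011*, -0100*, -0111*, -1010, -1100*, 0-011, 0-100*, 00-11*, 001-0, 0011-, 0101-, 0110-, 1-010, 1-100*, 1-111, 10-00, 10-11*, 100-0*, 100-1*, 1000-*, 1001-*
[col 2] --100, -0-11, 100--
Prime implicants: --100, -0-11, -1010, 0-011, 001-0, 0011-, 0101-, 0110-, 1-010, 1-111, 10-00, 100--
PI chart (minterm → PIs covering it):
  3 | -0-11,0-011
  10 | -1010,0101-
  11 | 0-011,0101-
  12 | --100,0110-
  13 | 0110-  (sole → essential)
  16 | 10-00,100--
  17 | 100--  (sole → essential)
  18 | 1-010,100--
  20 | --100,10-00
  23 | -0-11,1-111
  26 | -1010,1-010
  28 | --100  (sole → essential)
  31 | 1-111  (sole → essential)
Essential prime implicants: --100, 0110-, 1-111, 100--
Petrick residual → -1010, 0-011
Minimum SOP uses 6 PIs: cd'e' + bc'de' + a'c'de + a'bcd' + acde + ab'c'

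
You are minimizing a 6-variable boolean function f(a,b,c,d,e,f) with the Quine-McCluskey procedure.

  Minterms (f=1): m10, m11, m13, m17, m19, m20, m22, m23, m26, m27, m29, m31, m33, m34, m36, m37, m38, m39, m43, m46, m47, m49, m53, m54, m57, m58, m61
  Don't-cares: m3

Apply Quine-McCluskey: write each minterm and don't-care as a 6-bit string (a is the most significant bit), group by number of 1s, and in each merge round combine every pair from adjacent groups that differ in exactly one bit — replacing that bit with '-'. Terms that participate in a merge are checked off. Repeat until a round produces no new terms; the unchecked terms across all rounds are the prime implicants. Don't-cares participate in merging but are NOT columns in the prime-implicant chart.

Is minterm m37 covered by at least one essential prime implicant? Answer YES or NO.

[col 0] 000011*, 001010*, 001011*, 001101*, 010001*, 010011*, 010100*, 010110*, 010111*, 011010*, 011011*, 011101*, 011111*, 100001*, 100010*, 100100*, 100101*, 100110*, 100111*, 101011*, 101110*, 101111*, 110001*, 110101*, 110110*, 111001*, 111010*, 111101*
[col 1] -01011, -10001, -10110, -11010, -11101, 0-0011*, 0-1010*, 0-1011*, 0-1101, 00-011*, 00101-*, 01-011*, 01-111*, 010-11*, 0100-1, 0101-0, 01011-, 011-11*, 01101-*, 0111-1, 1-0001*, 1-0101*, 1-0110, 10-110*, 10-111*, 100-01*, 100-10, 1001-0*, 1001-1*, 10010-*, 10011-*, 101-11, 10111-*, 11-001*, 11-101*, 110-01*, 111-01*
[col 2] 0--011, 0-101-, 01--11, 1-0-01, 10-11-, 1001--, 11--01
Prime implicants: -01011, -10001, -10110, -11010, -11101, 0--011, 0-101-, 0-1101, 01--11, 0100-1, 0101-0, 01011-, 0111-1, 1-0-01, 1-0110, 10-11-, 100-10, 1001--, 101-11, 11--01
PI chart (minterm → PIs covering it):
  10 | 0-101-  (sole → essential)
  11 | -01011,0--011,0-101-
  13 | 0-1101  (sole → essential)
  17 | -10001,0100-1
  19 | 0--011,01--11,0100-1
  20 | 0101-0  (sole → essential)
  22 | -10110,0101-0,01011-
  23 | 01--11,01011-
  26 | -11010,0-101-
  27 | 0--011,0-101-,01--11
  29 | -11101,0-1101,0111-1
  31 | 01--11,0111-1
  33 | 1-0-01  (sole → essential)
  34 | 100-10  (sole → essential)
  36 | 1001--  (sole → essential)
  37 | 1-0-01,1001--
  38 | 1-0110,10-11-,100-10,1001--
  39 | 10-11-,1001--
  43 | -01011,101-11
  46 | 10-11-  (sole → essential)
  47 | 10-11-,101-11
  49 | -10001,1-0-01,11--01
  53 | 1-0-01,11--01
  54 | -10110,1-0110
  57 | 11--01  (sole → essential)
  58 | -11010  (sole → essential)
  61 | -11101,11--01
Essential prime implicants: -11010, 0-101-, 0-1101, 0101-0, 1-0-01, 10-11-, 100-10, 1001--, 11--01

YES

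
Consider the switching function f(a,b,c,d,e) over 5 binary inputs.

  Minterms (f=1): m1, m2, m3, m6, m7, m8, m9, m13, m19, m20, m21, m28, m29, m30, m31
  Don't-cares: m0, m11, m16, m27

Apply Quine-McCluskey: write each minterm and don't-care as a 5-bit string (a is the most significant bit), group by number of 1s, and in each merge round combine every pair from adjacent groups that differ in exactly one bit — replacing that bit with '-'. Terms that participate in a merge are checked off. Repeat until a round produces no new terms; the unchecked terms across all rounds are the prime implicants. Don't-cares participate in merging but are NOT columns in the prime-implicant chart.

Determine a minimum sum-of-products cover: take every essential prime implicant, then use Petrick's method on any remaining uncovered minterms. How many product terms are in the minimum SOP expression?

6

size-2^0 implicants → 00000(✓)  00001(✓)  00010(✓)  00011(✓)  00110(✓)  00111(✓)  01000(✓)  01001(✓)  01011(✓)  01101(✓)  10000(✓)  10011(✓)  10100(✓)  10101(✓)  11011(✓)  11100(✓)  11101(✓)  11110(✓)  11111(✓)
size-2^1 implicants → -0000  -0011(✓)  -1011(✓)  -1101  0-000(✓)  0-001(✓)  0-011(✓)  00-10(✓)  00-11(✓)  000-0(✓)  000-1(✓)  0000-(✓)  0001-(✓)  0011-(✓)  01-01  010-1(✓)  0100-(✓)  1-011(✓)  1-100(✓)  1-101(✓)  10-00  1010-(✓)  11-11  111-0(✓)  111-1(✓)  1110-(✓)  1111-(✓)
size-2^2 implicants → --011  0-0-1  0-00-  00-1-  000--  1-10-  111--
Unchecked terms (primes): --011, -0000, -1101, 0-0-1, 0-00-, 00-1-, 000--, 01-01, 1-10-, 10-00, 11-11, 111--
Minterm coverage:
  m1 ⊆ 0-0-1,0-00-,000--
  m2 ⊆ 00-1-,000--
  m3 ⊆ --011,0-0-1,00-1-,000--
  m6 ⊆ 00-1- [E]
  m7 ⊆ 00-1- [E]
  m8 ⊆ 0-00- [E]
  m9 ⊆ 0-0-1,0-00-,01-01
  m13 ⊆ -1101,01-01
  m19 ⊆ --011 [E]
  m20 ⊆ 1-10-,10-00
  m21 ⊆ 1-10- [E]
  m28 ⊆ 1-10-,111--
  m29 ⊆ -1101,1-10-,111--
  m30 ⊆ 111-- [E]
  m31 ⊆ 11-11,111--
E = {--011, 0-00-, 00-1-, 1-10-, 111--}
Petrick residual → -1101
Cover = c'de + bcd'e + a'c'd' + a'b'd + acd' + abc  |cover|=6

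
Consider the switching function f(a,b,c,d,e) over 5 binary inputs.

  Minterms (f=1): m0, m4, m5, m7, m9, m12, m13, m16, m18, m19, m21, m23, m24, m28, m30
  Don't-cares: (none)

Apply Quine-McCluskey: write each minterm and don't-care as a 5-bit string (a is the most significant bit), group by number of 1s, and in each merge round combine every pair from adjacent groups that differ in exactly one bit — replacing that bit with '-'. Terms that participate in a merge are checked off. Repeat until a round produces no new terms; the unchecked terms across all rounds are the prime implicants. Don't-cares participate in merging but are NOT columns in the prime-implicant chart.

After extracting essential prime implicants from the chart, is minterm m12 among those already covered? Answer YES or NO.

NO

[col 0] 00000*, 00100*, 00101*, 00111*, 01001*, 01100*, 01101*, 10000*, 10010*, 10011*, 10101*, 10111*, 11000*, 11100*, 11110*
[col 1] -0000, -0101*, -0111*, -1100, 0-100*, 0-101*, 00-00, 001-1*, 0010-*, 01-01, 0110-*, 1-000, 10-11, 100-0, 1001-, 101-1*, 11-00, 111-0
[col 2] -01-1, 0-10-
Prime implicants: -0000, -01-1, -1100, 0-10-, 00-00, 01-01, 1-000, 10-11, 100-0, 1001-, 11-00, 111-0
PI chart (minterm → PIs covering it):
  0 | -0000,00-00
  4 | 0-10-,00-00
  5 | -01-1,0-10-
  7 | -01-1  (sole → essential)
  9 | 01-01  (sole → essential)
  12 | -1100,0-10-
  13 | 0-10-,01-01
  16 | -0000,1-000,100-0
  18 | 100-0,1001-
  19 | 10-11,1001-
  21 | -01-1  (sole → essential)
  23 | -01-1,10-11
  24 | 1-000,11-00
  28 | -1100,11-00,111-0
  30 | 111-0  (sole → essential)
Essential prime implicants: -01-1, 01-01, 111-0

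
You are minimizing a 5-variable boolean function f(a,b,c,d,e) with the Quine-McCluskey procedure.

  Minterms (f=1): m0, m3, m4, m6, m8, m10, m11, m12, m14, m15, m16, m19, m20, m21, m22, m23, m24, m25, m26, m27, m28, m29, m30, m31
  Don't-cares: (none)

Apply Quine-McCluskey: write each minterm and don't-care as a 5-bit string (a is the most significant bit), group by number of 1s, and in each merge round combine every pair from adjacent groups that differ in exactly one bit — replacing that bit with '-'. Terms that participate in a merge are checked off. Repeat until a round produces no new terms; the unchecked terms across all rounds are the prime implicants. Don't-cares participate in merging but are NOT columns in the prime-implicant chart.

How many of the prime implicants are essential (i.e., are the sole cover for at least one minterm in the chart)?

[col 0] 00000*, 00011*, 00100*, 00110*, 01000*, 01010*, 01011*, 01100*, 01110*, 01111*, 10000*, 10011*, 10100*, 10101*, 10110*, 10111*, 11000*, 11001*, 11010*, 11011*, 11100*, 11101*, 11110*, 11111*
[col 1] -0000*, -0011*, -0100*, -0110*, -1000*, -1010*, -1011*, -1100*, -1110*, -1111*, 0-000*, 0-011*, 0-100*, 0-110*, 00-00*, 001-0*, 01-00*, 01-10*, 01-11*, 010-0*, 0101-*, 011-0*, 0111-*, 1-000*, 1-011*, 1-100*, 1-101*, 1-110*, 1-111*, 10-00*, 10-11*, 101-0*, 101-1*, 1010-*, 1011-*, 11-00*, 11-01*, 11-10*, 11-11*, 110-0*, 110-1*, 1100-*, 1101-*, 111-0*, 111-1*, 1110-*, 1111-*
[col 2] --000*, --011, --100*, --110*, -0-00*, -01-0*, -1-00*, -1-10*, -1-11*, -10-0*, -101-*, -11-0*, -111-*, 0--00*, 0-1-0*, 01--0*, 01-1-*, 1--00*, 1--11, 1-1-0*, 1-1-1*, 1-10-*, 1-11-*, 101--*, 11--0*, 11--1*, 11-0-*, 11-1-*, 110--*, 111--*
[col 3] ---00, --1-0, -1--0, -1-1-, 1-1--, 11---
Prime implicants: ---00, --011, --1-0, -1--0, -1-1-, 1--11, 1-1--, 11---
PI chart (minterm → PIs covering it):
  0 | ---00  (sole → essential)
  3 | --011  (sole → essential)
  4 | ---00,--1-0
  6 | --1-0  (sole → essential)
  8 | ---00,-1--0
  10 | -1--0,-1-1-
  11 | --011,-1-1-
  12 | ---00,--1-0,-1--0
  14 | --1-0,-1--0,-1-1-
  15 | -1-1-  (sole → essential)
  16 | ---00  (sole → essential)
  19 | --011,1--11
  20 | ---00,--1-0,1-1--
  21 | 1-1--  (sole → essential)
  22 | --1-0,1-1--
  23 | 1--11,1-1--
  24 | ---00,-1--0,11---
  25 | 11---  (sole → essential)
  26 | -1--0,-1-1-,11---
  27 | --011,-1-1-,1--11,11---
  28 | ---00,--1-0,-1--0,1-1--,11---
  29 | 1-1--,11---
  30 | --1-0,-1--0,-1-1-,1-1--,11---
  31 | -1-1-,1--11,1-1--,11---
Essential prime implicants: ---00, --011, --1-0, -1-1-, 1-1--, 11---

6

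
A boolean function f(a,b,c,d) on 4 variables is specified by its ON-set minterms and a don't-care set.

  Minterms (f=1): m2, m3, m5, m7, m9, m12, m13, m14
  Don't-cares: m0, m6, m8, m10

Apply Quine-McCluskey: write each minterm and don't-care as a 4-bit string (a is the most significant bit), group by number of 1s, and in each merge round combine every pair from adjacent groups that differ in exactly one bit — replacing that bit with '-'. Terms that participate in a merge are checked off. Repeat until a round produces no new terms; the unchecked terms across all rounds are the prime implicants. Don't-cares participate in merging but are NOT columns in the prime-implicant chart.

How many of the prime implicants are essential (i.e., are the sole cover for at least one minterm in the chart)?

2

size-2^0 implicants → 0000(✓)  0010(✓)  0011(✓)  0101(✓)  0110(✓)  0111(✓)  1000(✓)  1001(✓)  1010(✓)  1100(✓)  1101(✓)  1110(✓)
size-2^1 implicants → -000(✓)  -010(✓)  -101  -110(✓)  0-10(✓)  0-11(✓)  00-0(✓)  001-(✓)  01-1  011-(✓)  1-00(✓)  1-01(✓)  1-10(✓)  10-0(✓)  100-(✓)  11-0(✓)  110-(✓)
size-2^2 implicants → --10  -0-0  0-1-  1--0  1-0-
Unchecked terms (primes): --10, -0-0, -101, 0-1-, 01-1, 1--0, 1-0-
Minterm coverage:
  m2 ⊆ --10,-0-0,0-1-
  m3 ⊆ 0-1- [E]
  m5 ⊆ -101,01-1
  m7 ⊆ 0-1-,01-1
  m9 ⊆ 1-0- [E]
  m12 ⊆ 1--0,1-0-
  m13 ⊆ -101,1-0-
  m14 ⊆ --10,1--0
E = {0-1-, 1-0-}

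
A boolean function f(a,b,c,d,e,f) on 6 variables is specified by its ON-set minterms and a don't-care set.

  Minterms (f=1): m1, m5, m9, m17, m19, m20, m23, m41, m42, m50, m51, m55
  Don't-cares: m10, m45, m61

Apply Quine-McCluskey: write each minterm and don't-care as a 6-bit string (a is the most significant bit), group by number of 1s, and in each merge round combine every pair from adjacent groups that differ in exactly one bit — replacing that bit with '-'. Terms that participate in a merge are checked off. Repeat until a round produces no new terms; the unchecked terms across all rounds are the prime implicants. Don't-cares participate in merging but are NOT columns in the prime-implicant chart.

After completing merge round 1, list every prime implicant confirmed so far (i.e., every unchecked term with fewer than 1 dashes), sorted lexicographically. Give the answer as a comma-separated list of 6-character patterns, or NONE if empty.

010100

Round 0: 000001✓ 000101✓ 001001✓ 001010✓ 010001✓ 010011✓ 010100 010111✓ 101001✓ 101010✓ 101101✓ 110010✓ 110011✓ 110111✓ 111101✓
Round 1: -01001 -01010 -10011✓ -10111✓ 0-0001 00-001 000-01 010-11✓ 0100-1 1-1101 101-01 110-11✓ 11001-
Round 2: -10-11
PIs = {-01001, -01010, -10-11, 0-0001, 00-001, 000-01, 0100-1, 010100, 1-1101, 101-01, 11001-}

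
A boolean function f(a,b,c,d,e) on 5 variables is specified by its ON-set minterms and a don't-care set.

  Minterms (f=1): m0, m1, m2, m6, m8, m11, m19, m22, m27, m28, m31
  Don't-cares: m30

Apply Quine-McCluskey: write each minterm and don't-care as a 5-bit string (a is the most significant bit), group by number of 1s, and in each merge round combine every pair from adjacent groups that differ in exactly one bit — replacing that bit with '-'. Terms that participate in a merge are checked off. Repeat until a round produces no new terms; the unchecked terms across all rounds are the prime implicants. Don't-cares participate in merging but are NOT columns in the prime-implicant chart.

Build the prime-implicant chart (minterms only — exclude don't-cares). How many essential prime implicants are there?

[col 0] 00000*, 00001*, 00010*, 00110*, 01000*, 01011*, 10011*, 10110*, 11011*, 11100*, 11110*, 11111*
[col 1] -0110, -1011, 0-000, 00-10, 000-0, 0000-, 1-011, 1-110, 11-11, 111-0, 1111-
Prime implicants: -0110, -1011, 0-000, 00-10, 000-0, 0000-, 1-011, 1-110, 11-11, 111-0, 1111-
PI chart (minterm → PIs covering it):
  0 | 0-000,000-0,0000-
  1 | 0000-  (sole → essential)
  2 | 00-10,000-0
  6 | -0110,00-10
  8 | 0-000  (sole → essential)
  11 | -1011  (sole → essential)
  19 | 1-011  (sole → essential)
  22 | -0110,1-110
  27 | -1011,1-011,11-11
  28 | 111-0  (sole → essential)
  31 | 11-11,1111-
Essential prime implicants: -1011, 0-000, 0000-, 1-011, 111-0

5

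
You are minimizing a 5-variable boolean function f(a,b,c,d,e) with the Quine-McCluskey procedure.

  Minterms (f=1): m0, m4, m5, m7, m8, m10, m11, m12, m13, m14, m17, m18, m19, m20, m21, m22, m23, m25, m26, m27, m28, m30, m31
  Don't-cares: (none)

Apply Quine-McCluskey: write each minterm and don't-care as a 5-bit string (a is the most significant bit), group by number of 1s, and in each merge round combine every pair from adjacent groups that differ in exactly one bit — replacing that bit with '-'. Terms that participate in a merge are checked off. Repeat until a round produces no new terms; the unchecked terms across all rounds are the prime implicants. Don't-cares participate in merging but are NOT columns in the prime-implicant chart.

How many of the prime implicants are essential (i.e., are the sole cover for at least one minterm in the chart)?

6

size-2^0 implicants → 00000(✓)  00100(✓)  00101(✓)  00111(✓)  01000(✓)  01010(✓)  01011(✓)  01100(✓)  01101(✓)  01110(✓)  10001(✓)  10010(✓)  10011(✓)  10100(✓)  10101(✓)  10110(✓)  10111(✓)  11001(✓)  11010(✓)  11011(✓)  11100(✓)  11110(✓)  11111(✓)
size-2^1 implicants → -0100(✓)  -0101(✓)  -0111(✓)  -1010(✓)  -1011(✓)  -1100(✓)  -1110(✓)  0-000(✓)  0-100(✓)  0-101(✓)  00-00(✓)  001-1(✓)  0010-(✓)  01-00(✓)  01-10(✓)  010-0(✓)  0101-(✓)  011-0(✓)  0110-(✓)  1-001(✓)  1-010(✓)  1-011(✓)  1-100(✓)  1-110(✓)  1-111(✓)  10-01(✓)  10-10(✓)  10-11(✓)  100-1(✓)  1001-(✓)  101-0(✓)  101-1(✓)  1010-(✓)  1011-(✓)  11-10(✓)  11-11(✓)  110-1(✓)  1101-(✓)  111-0(✓)  1111-(✓)
size-2^2 implicants → --100  -01-1  -010-  -1-10  -101-  -11-0  0--00  0-10-  01--0  1--10(✓)  1--11(✓)  1-0-1  1-01-(✓)  1-1-0  1-11-(✓)  10--1  10-1-(✓)  101--  11-1-(✓)
size-2^3 implicants → 1--1-
Unchecked terms (primes): --100, -01-1, -010-, -1-10, -101-, -11-0, 0--00, 0-10-, 01--0, 1--1-, 1-0-1, 1-1-0, 10--1, 101--
Minterm coverage:
  m0 ⊆ 0--00 [E]
  m4 ⊆ --100,-010-,0--00,0-10-
  m5 ⊆ -01-1,-010-,0-10-
  m7 ⊆ -01-1 [E]
  m8 ⊆ 0--00,01--0
  m10 ⊆ -1-10,-101-,01--0
  m11 ⊆ -101- [E]
  m12 ⊆ --100,-11-0,0--00,0-10-,01--0
  m13 ⊆ 0-10- [E]
  m14 ⊆ -1-10,-11-0,01--0
  m17 ⊆ 1-0-1,10--1
  m18 ⊆ 1--1- [E]
  m19 ⊆ 1--1-,1-0-1,10--1
  m20 ⊆ --100,-010-,1-1-0,101--
  m21 ⊆ -01-1,-010-,10--1,101--
  m22 ⊆ 1--1-,1-1-0,101--
  m23 ⊆ -01-1,1--1-,10--1,101--
  m25 ⊆ 1-0-1 [E]
  m26 ⊆ -1-10,-101-,1--1-
  m27 ⊆ -101-,1--1-,1-0-1
  m28 ⊆ --100,-11-0,1-1-0
  m30 ⊆ -1-10,-11-0,1--1-,1-1-0
  m31 ⊆ 1--1- [E]
E = {-01-1, -101-, 0--00, 0-10-, 1--1-, 1-0-1}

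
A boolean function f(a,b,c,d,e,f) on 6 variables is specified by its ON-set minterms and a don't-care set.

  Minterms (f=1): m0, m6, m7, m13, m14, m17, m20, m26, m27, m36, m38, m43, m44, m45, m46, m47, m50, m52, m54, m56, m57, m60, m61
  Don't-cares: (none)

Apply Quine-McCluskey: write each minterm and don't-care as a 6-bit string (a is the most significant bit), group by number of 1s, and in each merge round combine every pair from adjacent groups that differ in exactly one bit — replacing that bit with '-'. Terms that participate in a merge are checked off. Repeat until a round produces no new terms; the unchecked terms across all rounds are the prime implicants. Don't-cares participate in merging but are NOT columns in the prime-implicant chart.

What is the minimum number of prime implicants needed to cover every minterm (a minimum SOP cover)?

11

size-2^0 implicants → 000000  000110(✓)  000111(✓)  001101(✓)  001110(✓)  010001  010100(✓)  011010(✓)  011011(✓)  100100(✓)  100110(✓)  101011(✓)  101100(✓)  101101(✓)  101110(✓)  101111(✓)  110010(✓)  110100(✓)  110110(✓)  111000(✓)  111001(✓)  111100(✓)  111101(✓)
size-2^1 implicants → -00110(✓)  -01101  -01110(✓)  -10100  00-110(✓)  00011-  01101-  1-0100(✓)  1-0110(✓)  1-1100(✓)  1-1101(✓)  10-100(✓)  10-110(✓)  1001-0(✓)  101-11  1011-0(✓)  1011-1(✓)  10110-(✓)  10111-(✓)  11-100(✓)  110-10  1101-0(✓)  111-00(✓)  111-01(✓)  11100-(✓)  11110-(✓)
size-2^2 implicants → -0-110  1--100  1-01-0  1-110-  10-1-0  1011--  111-0-
Unchecked terms (primes): -0-110, -01101, -10100, 000000, 00011-, 010001, 01101-, 1--100, 1-01-0, 1-110-, 10-1-0, 101-11, 1011--, 110-10, 111-0-
Minterm coverage:
  m0 ⊆ 000000 [E]
  m6 ⊆ -0-110,00011-
  m7 ⊆ 00011- [E]
  m13 ⊆ -01101 [E]
  m14 ⊆ -0-110 [E]
  m17 ⊆ 010001 [E]
  m20 ⊆ -10100 [E]
  m26 ⊆ 01101- [E]
  m27 ⊆ 01101- [E]
  m36 ⊆ 1--100,1-01-0,10-1-0
  m38 ⊆ -0-110,1-01-0,10-1-0
  m43 ⊆ 101-11 [E]
  m44 ⊆ 1--100,1-110-,10-1-0,1011--
  m45 ⊆ -01101,1-110-,1011--
  m46 ⊆ -0-110,10-1-0,1011--
  m47 ⊆ 101-11,1011--
  m50 ⊆ 110-10 [E]
  m52 ⊆ -10100,1--100,1-01-0
  m54 ⊆ 1-01-0,110-10
  m56 ⊆ 111-0- [E]
  m57 ⊆ 111-0- [E]
  m60 ⊆ 1--100,1-110-,111-0-
  m61 ⊆ 1-110-,111-0-
E = {-0-110, -01101, -10100, 000000, 00011-, 010001, 01101-, 101-11, 110-10, 111-0-}
Petrick residual → 1--100
Cover = b'def' + b'cde'f + bc'de'f' + a'b'c'd'e'f' + a'b'c'de + a'bc'd'e'f + a'bcd'e + ade'f' + ab'cef + abc'ef' + abce'  |cover|=11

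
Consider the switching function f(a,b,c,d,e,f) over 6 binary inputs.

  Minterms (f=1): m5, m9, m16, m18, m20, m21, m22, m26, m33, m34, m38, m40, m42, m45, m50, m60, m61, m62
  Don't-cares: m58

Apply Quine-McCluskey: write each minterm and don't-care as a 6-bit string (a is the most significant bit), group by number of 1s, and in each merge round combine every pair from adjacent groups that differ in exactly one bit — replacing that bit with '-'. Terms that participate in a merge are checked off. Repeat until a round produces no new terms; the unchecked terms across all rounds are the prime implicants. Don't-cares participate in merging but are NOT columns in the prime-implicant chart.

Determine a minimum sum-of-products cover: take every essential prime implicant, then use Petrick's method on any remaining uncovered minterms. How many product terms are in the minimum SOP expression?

9

size-2^0 implicants → 000101(✓)  001001  010000(✓)  010010(✓)  010100(✓)  010101(✓)  010110(✓)  011010(✓)  100001  100010(✓)  100110(✓)  101000(✓)  101010(✓)  101101(✓)  110010(✓)  111010(✓)  111100(✓)  111101(✓)  111110(✓)
size-2^1 implicants → -10010(✓)  -11010(✓)  0-0101  01-010(✓)  010-00(✓)  010-10(✓)  0100-0(✓)  0101-0(✓)  01010-  1-0010(✓)  1-1010(✓)  1-1101  10-010(✓)  100-10  1010-0  11-010(✓)  111-10  1111-0  11110-
size-2^2 implicants → -1-010  010--0  1--010
Unchecked terms (primes): -1-010, 0-0101, 001001, 010--0, 01010-, 1--010, 1-1101, 100-10, 100001, 1010-0, 111-10, 1111-0, 11110-
Minterm coverage:
  m5 ⊆ 0-0101 [E]
  m9 ⊆ 001001 [E]
  m16 ⊆ 010--0 [E]
  m18 ⊆ -1-010,010--0
  m20 ⊆ 010--0,01010-
  m21 ⊆ 0-0101,01010-
  m22 ⊆ 010--0 [E]
  m26 ⊆ -1-010 [E]
  m33 ⊆ 100001 [E]
  m34 ⊆ 1--010,100-10
  m38 ⊆ 100-10 [E]
  m40 ⊆ 1010-0 [E]
  m42 ⊆ 1--010,1010-0
  m45 ⊆ 1-1101 [E]
  m50 ⊆ -1-010,1--010
  m60 ⊆ 1111-0,11110-
  m61 ⊆ 1-1101,11110-
  m62 ⊆ 111-10,1111-0
E = {-1-010, 0-0101, 001001, 010--0, 1-1101, 100-10, 100001, 1010-0}
Petrick residual → 1111-0
Cover = bd'ef' + a'c'de'f + a'b'cd'e'f + a'bc'f' + acde'f + ab'c'ef' + ab'c'd'e'f + ab'cd'f' + abcdf'  |cover|=9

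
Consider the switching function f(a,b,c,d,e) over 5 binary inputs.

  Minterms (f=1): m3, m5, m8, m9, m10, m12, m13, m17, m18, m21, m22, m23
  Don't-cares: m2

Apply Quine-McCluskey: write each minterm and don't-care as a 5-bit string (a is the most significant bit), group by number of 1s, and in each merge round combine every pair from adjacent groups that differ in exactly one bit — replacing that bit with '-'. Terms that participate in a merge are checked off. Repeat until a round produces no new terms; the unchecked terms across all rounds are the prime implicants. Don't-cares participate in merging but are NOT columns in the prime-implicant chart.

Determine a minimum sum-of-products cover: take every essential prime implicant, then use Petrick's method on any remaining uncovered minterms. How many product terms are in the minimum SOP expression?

size-2^0 implicants → 00010(✓)  00011(✓)  00101(✓)  01000(✓)  01001(✓)  01010(✓)  01100(✓)  01101(✓)  10001(✓)  10010(✓)  10101(✓)  10110(✓)  10111(✓)
size-2^1 implicants → -0010  -0101  0-010  0-101  0001-  01-00(✓)  01-01(✓)  010-0  0100-(✓)  0110-(✓)  10-01  10-10  101-1  1011-
size-2^2 implicants → 01-0-
Unchecked terms (primes): -0010, -0101, 0-010, 0-101, 0001-, 01-0-, 010-0, 10-01, 10-10, 101-1, 1011-
Minterm coverage:
  m3 ⊆ 0001- [E]
  m5 ⊆ -0101,0-101
  m8 ⊆ 01-0-,010-0
  m9 ⊆ 01-0- [E]
  m10 ⊆ 0-010,010-0
  m12 ⊆ 01-0- [E]
  m13 ⊆ 0-101,01-0-
  m17 ⊆ 10-01 [E]
  m18 ⊆ -0010,10-10
  m21 ⊆ -0101,10-01,101-1
  m22 ⊆ 10-10,1011-
  m23 ⊆ 101-1,1011-
E = {0001-, 01-0-, 10-01}
Petrick residual → -0010, -0101, 0-010, 1011-
Cover = b'c'de' + b'cd'e + a'c'de' + a'b'c'd + a'bd' + ab'd'e + ab'cd  |cover|=7

7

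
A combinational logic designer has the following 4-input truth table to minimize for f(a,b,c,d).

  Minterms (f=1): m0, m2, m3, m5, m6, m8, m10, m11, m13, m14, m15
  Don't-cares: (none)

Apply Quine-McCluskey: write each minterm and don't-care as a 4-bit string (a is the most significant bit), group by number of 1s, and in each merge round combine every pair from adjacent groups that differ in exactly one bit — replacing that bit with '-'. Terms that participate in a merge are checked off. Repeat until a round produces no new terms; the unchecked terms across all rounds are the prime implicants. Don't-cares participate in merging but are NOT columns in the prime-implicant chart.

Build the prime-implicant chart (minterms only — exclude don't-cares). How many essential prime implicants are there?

4

Round 0: 0000✓ 0010✓ 0011✓ 0101✓ 0110✓ 1000✓ 1010✓ 1011✓ 1101✓ 1110✓ 1111✓
Round 1: -000✓ -010✓ -011✓ -101 -110✓ 0-10✓ 00-0✓ 001-✓ 1-10✓ 1-11✓ 10-0✓ 101-✓ 11-1 111-✓
Round 2: --10 -0-0 -01- 1-1-
PIs = {--10, -0-0, -01-, -101, 1-1-, 11-1}
Coverage chart:
  m0: -0-0 ←essential
  m2: --10,-0-0,-01-
  m3: -01- ←essential
  m5: -101 ←essential
  m6: --10 ←essential
  m8: -0-0 ←essential
  m10: --10,-0-0,-01-,1-1-
  m11: -01-,1-1-
  m13: -101,11-1
  m14: --10,1-1-
  m15: 1-1-,11-1
Essential: --10, -0-0, -01-, -101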